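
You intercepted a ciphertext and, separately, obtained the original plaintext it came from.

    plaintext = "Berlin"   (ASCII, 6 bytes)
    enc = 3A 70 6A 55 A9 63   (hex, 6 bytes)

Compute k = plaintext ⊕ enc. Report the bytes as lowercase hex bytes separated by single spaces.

Since enc = plaintext ⊕ k, XORing both sides with plaintext gives k = plaintext ⊕ enc.
byte 0: 01000010 ^ 00111010 = 01111000
byte 1: 01100101 ^ 01110000 = 00010101
byte 2: 01110010 ^ 01101010 = 00011000
byte 3: 01101100 ^ 01010101 = 00111001
byte 4: 01101001 ^ 10101001 = 11000000
byte 5: 01101110 ^ 01100011 = 00001101

78 15 18 39 c0 0d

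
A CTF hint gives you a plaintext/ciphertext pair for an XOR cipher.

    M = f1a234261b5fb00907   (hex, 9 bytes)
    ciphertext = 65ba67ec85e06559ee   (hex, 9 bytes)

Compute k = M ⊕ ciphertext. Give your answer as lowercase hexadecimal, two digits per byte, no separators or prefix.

941853ca9ebfd550e9

Since ciphertext = M ⊕ k, XORing both sides with M gives k = M ⊕ ciphertext.
byte 0: 11110001 ^ 01100101 = 10010100
byte 1: 10100010 ^ 10111010 = 00011000
byte 2: 00110100 ^ 01100111 = 01010011
byte 3: 00100110 ^ 11101100 = 11001010
byte 4: 00011011 ^ 10000101 = 10011110
byte 5: 01011111 ^ 11100000 = 10111111
byte 6: 10110000 ^ 01100101 = 11010101
byte 7: 00001001 ^ 01011001 = 01010000
byte 8: 00000111 ^ 11101110 = 11101001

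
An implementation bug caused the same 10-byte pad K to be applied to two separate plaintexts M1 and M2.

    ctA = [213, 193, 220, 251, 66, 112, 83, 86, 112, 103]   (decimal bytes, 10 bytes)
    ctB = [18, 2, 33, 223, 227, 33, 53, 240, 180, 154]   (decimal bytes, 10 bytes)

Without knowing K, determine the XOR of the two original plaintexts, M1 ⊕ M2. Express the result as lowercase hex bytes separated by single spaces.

c7 c3 fd 24 a1 51 66 a6 c4 fd

ctA ⊕ ctB = (M1 ⊕ K) ⊕ (M2 ⊕ K) = M1 ⊕ M2 — the shared key cancels under XOR.
11010101 ^ 00010010 = 11000111
11000001 ^ 00000010 = 11000011
11011100 ^ 00100001 = 11111101
11111011 ^ 11011111 = 00100100
01000010 ^ 11100011 = 10100001
01110000 ^ 00100001 = 01010001
01010011 ^ 00110101 = 01100110
01010110 ^ 11110000 = 10100110
01110000 ^ 10110100 = 11000100
01100111 ^ 10011010 = 11111101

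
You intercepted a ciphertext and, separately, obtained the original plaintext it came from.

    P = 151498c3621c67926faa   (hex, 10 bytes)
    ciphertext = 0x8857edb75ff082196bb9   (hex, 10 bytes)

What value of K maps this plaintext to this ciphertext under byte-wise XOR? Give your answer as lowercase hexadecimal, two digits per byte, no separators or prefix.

9d4375743dece58b0413

Since ciphertext = P ⊕ K, XORing both sides with P gives K = P ⊕ ciphertext.
15 XOR 88 = 9d
14 XOR 57 = 43
98 XOR ed = 75
c3 XOR b7 = 74
62 XOR 5f = 3d
1c XOR f0 = ec
67 XOR 82 = e5
92 XOR 19 = 8b
6f XOR 6b = 04
aa XOR b9 = 13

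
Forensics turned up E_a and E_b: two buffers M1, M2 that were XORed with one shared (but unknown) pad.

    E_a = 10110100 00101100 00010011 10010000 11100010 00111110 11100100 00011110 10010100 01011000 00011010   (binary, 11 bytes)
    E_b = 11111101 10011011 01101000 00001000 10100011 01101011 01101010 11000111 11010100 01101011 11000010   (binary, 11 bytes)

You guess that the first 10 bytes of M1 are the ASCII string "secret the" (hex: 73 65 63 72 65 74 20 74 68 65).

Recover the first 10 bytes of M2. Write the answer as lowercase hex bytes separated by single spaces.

3a d2 18 ea 24 21 ae ad 28 56

First, E_a ⊕ E_b = (M1 ⊕ K) ⊕ (M2 ⊕ K) = M1 ⊕ M2, so the key drops out. Then M2 = (M1 ⊕ M2) ⊕ M1 over the first 10 bytes.
byte 0: (b4 ⊕ fd) ⊕ 73 = 49 ⊕ 73 = 3a
byte 1: (2c ⊕ 9b) ⊕ 65 = b7 ⊕ 65 = d2
byte 2: (13 ⊕ 68) ⊕ 63 = 7b ⊕ 63 = 18
byte 3: (90 ⊕ 08) ⊕ 72 = 98 ⊕ 72 = ea
byte 4: (e2 ⊕ a3) ⊕ 65 = 41 ⊕ 65 = 24
byte 5: (3e ⊕ 6b) ⊕ 74 = 55 ⊕ 74 = 21
byte 6: (e4 ⊕ 6a) ⊕ 20 = 8e ⊕ 20 = ae
byte 7: (1e ⊕ c7) ⊕ 74 = d9 ⊕ 74 = ad
byte 8: (94 ⊕ d4) ⊕ 68 = 40 ⊕ 68 = 28
byte 9: (58 ⊕ 6b) ⊕ 65 = 33 ⊕ 65 = 56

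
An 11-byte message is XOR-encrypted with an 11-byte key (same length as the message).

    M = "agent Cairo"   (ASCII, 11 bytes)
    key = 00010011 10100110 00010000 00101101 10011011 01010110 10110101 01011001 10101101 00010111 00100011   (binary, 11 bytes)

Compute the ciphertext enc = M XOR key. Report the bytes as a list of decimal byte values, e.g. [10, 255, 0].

XOR is its own inverse, so applying the key byte-wise gives the result directly.
byte 0:  97 ^  19 = 114
byte 1: 103 ^ 166 = 193
byte 2: 101 ^  16 = 117
byte 3: 110 ^  45 =  67
byte 4: 116 ^ 155 = 239
byte 5:  32 ^  86 = 118
byte 6:  67 ^ 181 = 246
byte 7:  97 ^  89 =  56
byte 8: 105 ^ 173 = 196
byte 9: 114 ^  23 = 101
byte 10: 111 ^  35 =  76

[114, 193, 117, 67, 239, 118, 246, 56, 196, 101, 76]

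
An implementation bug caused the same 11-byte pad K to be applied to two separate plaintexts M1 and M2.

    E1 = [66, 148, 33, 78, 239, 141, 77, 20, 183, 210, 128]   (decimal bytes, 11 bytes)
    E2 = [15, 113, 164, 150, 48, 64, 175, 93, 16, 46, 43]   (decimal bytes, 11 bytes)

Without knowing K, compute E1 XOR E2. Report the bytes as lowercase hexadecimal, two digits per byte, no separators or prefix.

4de585d8dfcde249a7fcab

E1 ⊕ E2 = (M1 ⊕ K) ⊕ (M2 ⊕ K) = M1 ⊕ M2 — the shared key cancels under XOR.
42 XOR 0f = 4d
94 XOR 71 = e5
21 XOR a4 = 85
4e XOR 96 = d8
ef XOR 30 = df
8d XOR 40 = cd
4d XOR af = e2
14 XOR 5d = 49
b7 XOR 10 = a7
d2 XOR 2e = fc
80 XOR 2b = ab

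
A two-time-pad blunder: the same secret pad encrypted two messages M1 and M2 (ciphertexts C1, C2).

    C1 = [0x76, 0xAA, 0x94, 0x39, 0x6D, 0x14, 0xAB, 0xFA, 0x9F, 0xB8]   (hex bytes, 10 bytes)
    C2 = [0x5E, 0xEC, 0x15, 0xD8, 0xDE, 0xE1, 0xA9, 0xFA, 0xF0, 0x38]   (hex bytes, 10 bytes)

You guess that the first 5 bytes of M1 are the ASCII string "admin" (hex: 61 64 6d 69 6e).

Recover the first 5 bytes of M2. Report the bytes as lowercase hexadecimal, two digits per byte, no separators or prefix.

4922ec88dd

First, C1 ⊕ C2 = (M1 ⊕ K) ⊕ (M2 ⊕ K) = M1 ⊕ M2, so the key drops out. Then M2 = (M1 ⊕ M2) ⊕ M1 over the first 5 bytes.
byte 0: (76 XOR 5e) XOR 61 = 28 XOR 61 = 49
byte 1: (aa XOR ec) XOR 64 = 46 XOR 64 = 22
byte 2: (94 XOR 15) XOR 6d = 81 XOR 6d = ec
byte 3: (39 XOR d8) XOR 69 = e1 XOR 69 = 88
byte 4: (6d XOR de) XOR 6e = b3 XOR 6e = dd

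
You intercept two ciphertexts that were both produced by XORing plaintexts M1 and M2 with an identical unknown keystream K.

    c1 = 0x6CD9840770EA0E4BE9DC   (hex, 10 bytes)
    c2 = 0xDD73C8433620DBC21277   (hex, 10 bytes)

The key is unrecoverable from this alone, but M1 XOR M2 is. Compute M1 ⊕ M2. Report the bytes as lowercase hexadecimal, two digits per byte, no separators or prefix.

b1aa4c4446cad589fbab

c1 ⊕ c2 = (M1 ⊕ K) ⊕ (M2 ⊕ K) = M1 ⊕ M2 — the shared key cancels under XOR.
byte 0: 6c ⊕ dd = b1
byte 1: d9 ⊕ 73 = aa
byte 2: 84 ⊕ c8 = 4c
byte 3: 07 ⊕ 43 = 44
byte 4: 70 ⊕ 36 = 46
byte 5: ea ⊕ 20 = ca
byte 6: 0e ⊕ db = d5
byte 7: 4b ⊕ c2 = 89
byte 8: e9 ⊕ 12 = fb
byte 9: dc ⊕ 77 = ab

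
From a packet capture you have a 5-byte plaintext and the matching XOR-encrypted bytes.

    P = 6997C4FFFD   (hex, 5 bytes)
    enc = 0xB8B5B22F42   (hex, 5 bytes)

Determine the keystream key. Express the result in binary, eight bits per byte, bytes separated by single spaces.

Since enc = P ⊕ key, XORing both sides with P gives key = P ⊕ enc.
byte 0: 69 XOR b8 = d1
byte 1: 97 XOR b5 = 22
byte 2: c4 XOR b2 = 76
byte 3: ff XOR 2f = d0
byte 4: fd XOR 42 = bf

11010001 00100010 01110110 11010000 10111111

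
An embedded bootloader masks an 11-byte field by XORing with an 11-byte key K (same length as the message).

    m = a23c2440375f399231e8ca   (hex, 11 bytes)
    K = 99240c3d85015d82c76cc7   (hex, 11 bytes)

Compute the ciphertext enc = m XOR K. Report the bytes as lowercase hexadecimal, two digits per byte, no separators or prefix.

3b18287db25e6410f6840d

XOR is its own inverse, so applying the key byte-wise gives the result directly.
162 ⊕ 153 =  59
 60 ⊕  36 =  24
 36 ⊕  12 =  40
 64 ⊕  61 = 125
 55 ⊕ 133 = 178
 95 ⊕   1 =  94
 57 ⊕  93 = 100
146 ⊕ 130 =  16
 49 ⊕ 199 = 246
232 ⊕ 108 = 132
202 ⊕ 199 =  13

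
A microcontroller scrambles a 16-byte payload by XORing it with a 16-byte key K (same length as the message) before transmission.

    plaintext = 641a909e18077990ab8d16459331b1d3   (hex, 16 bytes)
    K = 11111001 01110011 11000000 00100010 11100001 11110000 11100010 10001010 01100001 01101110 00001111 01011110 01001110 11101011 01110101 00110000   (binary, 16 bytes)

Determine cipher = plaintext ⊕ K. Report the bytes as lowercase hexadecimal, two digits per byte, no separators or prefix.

64 xor f9 = 9d
1a xor 73 = 69
90 xor c0 = 50
9e xor 22 = bc
18 xor e1 = f9
07 xor f0 = f7
79 xor e2 = 9b
90 xor 8a = 1a
ab xor 61 = ca
8d xor 6e = e3
16 xor 0f = 19
45 xor 5e = 1b
93 xor 4e = dd
31 xor eb = da
b1 xor 75 = c4
d3 xor 30 = e3

9d6950bcf9f79b1acae3191bdddac4e3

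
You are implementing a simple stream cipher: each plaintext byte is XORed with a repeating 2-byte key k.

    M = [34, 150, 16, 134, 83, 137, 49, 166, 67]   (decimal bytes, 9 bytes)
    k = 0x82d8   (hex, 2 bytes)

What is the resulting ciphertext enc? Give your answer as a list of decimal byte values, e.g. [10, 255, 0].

The 2-byte key repeats, so the effective keystream is 82 d8 82 d8 82 d8 82 d8 82.
byte 0: 00100010 XOR 10000010 = 10100000
byte 1: 10010110 XOR 11011000 = 01001110
byte 2: 00010000 XOR 10000010 = 10010010
byte 3: 10000110 XOR 11011000 = 01011110
byte 4: 01010011 XOR 10000010 = 11010001
byte 5: 10001001 XOR 11011000 = 01010001
byte 6: 00110001 XOR 10000010 = 10110011
byte 7: 10100110 XOR 11011000 = 01111110
byte 8: 01000011 XOR 10000010 = 11000001

[160, 78, 146, 94, 209, 81, 179, 126, 193]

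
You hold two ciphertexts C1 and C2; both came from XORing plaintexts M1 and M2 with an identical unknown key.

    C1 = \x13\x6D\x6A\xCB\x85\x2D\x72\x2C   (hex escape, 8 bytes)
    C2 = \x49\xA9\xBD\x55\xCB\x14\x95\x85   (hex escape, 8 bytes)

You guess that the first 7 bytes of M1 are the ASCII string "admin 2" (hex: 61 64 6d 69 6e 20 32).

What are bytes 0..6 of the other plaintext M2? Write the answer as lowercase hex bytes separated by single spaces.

First, C1 ⊕ C2 = (M1 ⊕ K) ⊕ (M2 ⊕ K) = M1 ⊕ M2, so the key drops out. Then M2 = (M1 ⊕ M2) ⊕ M1 over the first 7 bytes.
byte 0: (13 ^ 49) ^ 61 = 5a ^ 61 = 3b
byte 1: (6d ^ a9) ^ 64 = c4 ^ 64 = a0
byte 2: (6a ^ bd) ^ 6d = d7 ^ 6d = ba
byte 3: (cb ^ 55) ^ 69 = 9e ^ 69 = f7
byte 4: (85 ^ cb) ^ 6e = 4e ^ 6e = 20
byte 5: (2d ^ 14) ^ 20 = 39 ^ 20 = 19
byte 6: (72 ^ 95) ^ 32 = e7 ^ 32 = d5

3b a0 ba f7 20 19 d5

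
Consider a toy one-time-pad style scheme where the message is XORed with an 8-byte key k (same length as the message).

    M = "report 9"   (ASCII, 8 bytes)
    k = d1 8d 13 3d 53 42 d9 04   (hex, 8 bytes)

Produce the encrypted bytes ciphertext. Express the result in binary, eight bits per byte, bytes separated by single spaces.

10100011 11101000 01100011 01010010 00100001 00110110 11111001 00111101

byte 0: 01110010 ^ 11010001 = 10100011
byte 1: 01100101 ^ 10001101 = 11101000
byte 2: 01110000 ^ 00010011 = 01100011
byte 3: 01101111 ^ 00111101 = 01010010
byte 4: 01110010 ^ 01010011 = 00100001
byte 5: 01110100 ^ 01000010 = 00110110
byte 6: 00100000 ^ 11011001 = 11111001
byte 7: 00111001 ^ 00000100 = 00111101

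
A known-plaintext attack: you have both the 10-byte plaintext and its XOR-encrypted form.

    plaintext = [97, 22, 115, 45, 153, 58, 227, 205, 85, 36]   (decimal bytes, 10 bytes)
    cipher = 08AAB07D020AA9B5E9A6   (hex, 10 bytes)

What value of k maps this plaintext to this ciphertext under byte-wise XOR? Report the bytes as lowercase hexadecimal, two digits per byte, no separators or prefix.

Since cipher = plaintext ⊕ k, XORing both sides with plaintext gives k = plaintext ⊕ cipher.
61 ⊕ 08 = 69
16 ⊕ aa = bc
73 ⊕ b0 = c3
2d ⊕ 7d = 50
99 ⊕ 02 = 9b
3a ⊕ 0a = 30
e3 ⊕ a9 = 4a
cd ⊕ b5 = 78
55 ⊕ e9 = bc
24 ⊕ a6 = 82

69bcc3509b304a78bc82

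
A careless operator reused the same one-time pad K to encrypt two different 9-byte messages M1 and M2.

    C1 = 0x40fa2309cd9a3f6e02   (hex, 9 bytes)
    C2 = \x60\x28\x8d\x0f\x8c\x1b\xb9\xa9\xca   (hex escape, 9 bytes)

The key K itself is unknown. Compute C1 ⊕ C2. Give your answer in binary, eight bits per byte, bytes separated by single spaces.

C1 ⊕ C2 = (M1 ⊕ K) ⊕ (M2 ⊕ K) = M1 ⊕ M2 — the shared key cancels under XOR.
40 ^ 60 = 20
fa ^ 28 = d2
23 ^ 8d = ae
09 ^ 0f = 06
cd ^ 8c = 41
9a ^ 1b = 81
3f ^ b9 = 86
6e ^ a9 = c7
02 ^ ca = c8

00100000 11010010 10101110 00000110 01000001 10000001 10000110 11000111 11001000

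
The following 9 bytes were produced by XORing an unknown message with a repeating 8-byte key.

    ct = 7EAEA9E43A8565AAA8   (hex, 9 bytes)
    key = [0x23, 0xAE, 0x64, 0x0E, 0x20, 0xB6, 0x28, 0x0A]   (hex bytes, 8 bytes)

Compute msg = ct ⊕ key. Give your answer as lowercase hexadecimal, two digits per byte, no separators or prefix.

The 8-byte key repeats, so the effective keystream is 23 ae 64 0e 20 b6 28 0a 23.
byte 0: 7e XOR 23 = 5d
byte 1: ae XOR ae = 00
byte 2: a9 XOR 64 = cd
byte 3: e4 XOR 0e = ea
byte 4: 3a XOR 20 = 1a
byte 5: 85 XOR b6 = 33
byte 6: 65 XOR 28 = 4d
byte 7: aa XOR 0a = a0
byte 8: a8 XOR 23 = 8b

5d00cdea1a334da08b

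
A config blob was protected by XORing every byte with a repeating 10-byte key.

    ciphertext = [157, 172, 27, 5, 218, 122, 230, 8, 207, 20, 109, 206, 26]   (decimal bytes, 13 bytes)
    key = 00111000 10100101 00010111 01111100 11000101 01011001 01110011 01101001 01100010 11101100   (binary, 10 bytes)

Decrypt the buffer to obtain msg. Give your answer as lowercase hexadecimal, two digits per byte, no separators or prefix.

a5090c791f239561adf8556b0d

The 10-byte key repeats, so the effective keystream is 38 a5 17 7c c5 59 73 69 62 ec 38 a5 17.
byte 0: 9d ⊕ 38 = a5
byte 1: ac ⊕ a5 = 09
byte 2: 1b ⊕ 17 = 0c
byte 3: 05 ⊕ 7c = 79
byte 4: da ⊕ c5 = 1f
byte 5: 7a ⊕ 59 = 23
byte 6: e6 ⊕ 73 = 95
byte 7: 08 ⊕ 69 = 61
byte 8: cf ⊕ 62 = ad
byte 9: 14 ⊕ ec = f8
byte 10: 6d ⊕ 38 = 55
byte 11: ce ⊕ a5 = 6b
byte 12: 1a ⊕ 17 = 0d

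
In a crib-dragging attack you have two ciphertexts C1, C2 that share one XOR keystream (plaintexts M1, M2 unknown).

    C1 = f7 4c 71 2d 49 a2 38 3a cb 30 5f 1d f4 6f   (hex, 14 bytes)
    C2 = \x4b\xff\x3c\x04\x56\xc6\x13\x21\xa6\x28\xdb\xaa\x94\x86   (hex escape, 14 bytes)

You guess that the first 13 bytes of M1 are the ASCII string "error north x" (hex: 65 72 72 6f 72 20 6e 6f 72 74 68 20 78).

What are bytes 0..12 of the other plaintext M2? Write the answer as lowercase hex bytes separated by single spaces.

First, C1 ⊕ C2 = (M1 ⊕ K) ⊕ (M2 ⊕ K) = M1 ⊕ M2, so the key drops out. Then M2 = (M1 ⊕ M2) ⊕ M1 over the first 13 bytes.
byte 0: (f7 XOR 4b) XOR 65 = bc XOR 65 = d9
byte 1: (4c XOR ff) XOR 72 = b3 XOR 72 = c1
byte 2: (71 XOR 3c) XOR 72 = 4d XOR 72 = 3f
byte 3: (2d XOR 04) XOR 6f = 29 XOR 6f = 46
byte 4: (49 XOR 56) XOR 72 = 1f XOR 72 = 6d
byte 5: (a2 XOR c6) XOR 20 = 64 XOR 20 = 44
byte 6: (38 XOR 13) XOR 6e = 2b XOR 6e = 45
byte 7: (3a XOR 21) XOR 6f = 1b XOR 6f = 74
byte 8: (cb XOR a6) XOR 72 = 6d XOR 72 = 1f
byte 9: (30 XOR 28) XOR 74 = 18 XOR 74 = 6c
byte 10: (5f XOR db) XOR 68 = 84 XOR 68 = ec
byte 11: (1d XOR aa) XOR 20 = b7 XOR 20 = 97
byte 12: (f4 XOR 94) XOR 78 = 60 XOR 78 = 18

d9 c1 3f 46 6d 44 45 74 1f 6c ec 97 18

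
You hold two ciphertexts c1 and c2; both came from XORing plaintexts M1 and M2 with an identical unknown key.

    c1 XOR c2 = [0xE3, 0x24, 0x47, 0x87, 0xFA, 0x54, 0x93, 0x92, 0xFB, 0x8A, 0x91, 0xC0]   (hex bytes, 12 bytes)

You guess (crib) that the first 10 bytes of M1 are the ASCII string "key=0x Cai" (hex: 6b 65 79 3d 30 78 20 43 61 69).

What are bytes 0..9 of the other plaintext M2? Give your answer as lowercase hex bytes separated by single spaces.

Since c1 ⊕ c2 = M1 ⊕ M2, XORing with the guessed M1 bytes yields the corresponding M2 bytes: M2 = (c1 ⊕ c2) ⊕ M1.
byte 0: 11100011 ^ 01101011 = 10001000
byte 1: 00100100 ^ 01100101 = 01000001
byte 2: 01000111 ^ 01111001 = 00111110
byte 3: 10000111 ^ 00111101 = 10111010
byte 4: 11111010 ^ 00110000 = 11001010
byte 5: 01010100 ^ 01111000 = 00101100
byte 6: 10010011 ^ 00100000 = 10110011
byte 7: 10010010 ^ 01000011 = 11010001
byte 8: 11111011 ^ 01100001 = 10011010
byte 9: 10001010 ^ 01101001 = 11100011

88 41 3e ba ca 2c b3 d1 9a e3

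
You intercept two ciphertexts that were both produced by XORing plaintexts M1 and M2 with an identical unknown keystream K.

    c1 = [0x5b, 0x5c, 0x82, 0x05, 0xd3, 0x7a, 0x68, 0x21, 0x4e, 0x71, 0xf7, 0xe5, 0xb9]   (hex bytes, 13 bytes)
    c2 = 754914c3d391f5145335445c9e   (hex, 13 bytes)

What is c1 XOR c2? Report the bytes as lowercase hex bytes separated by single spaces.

2e 15 96 c6 00 eb 9d 35 1d 44 b3 b9 27

c1 ⊕ c2 = (M1 ⊕ K) ⊕ (M2 ⊕ K) = M1 ⊕ M2 — the shared key cancels under XOR.
 91 XOR 117 =  46
 92 XOR  73 =  21
130 XOR  20 = 150
  5 XOR 195 = 198
211 XOR 211 =   0
122 XOR 145 = 235
104 XOR 245 = 157
 33 XOR  20 =  53
 78 XOR  83 =  29
113 XOR  53 =  68
247 XOR  68 = 179
229 XOR  92 = 185
185 XOR 158 =  39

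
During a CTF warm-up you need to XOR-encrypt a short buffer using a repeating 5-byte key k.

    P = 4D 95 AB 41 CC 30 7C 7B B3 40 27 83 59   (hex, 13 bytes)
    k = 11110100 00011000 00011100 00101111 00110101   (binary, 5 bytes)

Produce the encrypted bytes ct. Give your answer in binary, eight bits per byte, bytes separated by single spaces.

The 5-byte key repeats, so the effective keystream is f4 18 1c 2f 35 f4 18 1c 2f 35 f4 18 1c.
byte 0: 01001101 xor 11110100 = 10111001
byte 1: 10010101 xor 00011000 = 10001101
byte 2: 10101011 xor 00011100 = 10110111
byte 3: 01000001 xor 00101111 = 01101110
byte 4: 11001100 xor 00110101 = 11111001
byte 5: 00110000 xor 11110100 = 11000100
byte 6: 01111100 xor 00011000 = 01100100
byte 7: 01111011 xor 00011100 = 01100111
byte 8: 10110011 xor 00101111 = 10011100
byte 9: 01000000 xor 00110101 = 01110101
byte 10: 00100111 xor 11110100 = 11010011
byte 11: 10000011 xor 00011000 = 10011011
byte 12: 01011001 xor 00011100 = 01000101

10111001 10001101 10110111 01101110 11111001 11000100 01100100 01100111 10011100 01110101 11010011 10011011 01000101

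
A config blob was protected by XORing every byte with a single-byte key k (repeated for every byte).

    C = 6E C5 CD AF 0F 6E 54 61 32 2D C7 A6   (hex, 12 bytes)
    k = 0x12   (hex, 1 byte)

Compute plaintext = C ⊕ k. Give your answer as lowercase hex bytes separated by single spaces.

The 1-byte key repeats, so the effective keystream is 12 12 12 12 12 12 12 12 12 12 12 12.
byte 0: 6e XOR 12 = 7c
byte 1: c5 XOR 12 = d7
byte 2: cd XOR 12 = df
byte 3: af XOR 12 = bd
byte 4: 0f XOR 12 = 1d
byte 5: 6e XOR 12 = 7c
byte 6: 54 XOR 12 = 46
byte 7: 61 XOR 12 = 73
byte 8: 32 XOR 12 = 20
byte 9: 2d XOR 12 = 3f
byte 10: c7 XOR 12 = d5
byte 11: a6 XOR 12 = b4

7c d7 df bd 1d 7c 46 73 20 3f d5 b4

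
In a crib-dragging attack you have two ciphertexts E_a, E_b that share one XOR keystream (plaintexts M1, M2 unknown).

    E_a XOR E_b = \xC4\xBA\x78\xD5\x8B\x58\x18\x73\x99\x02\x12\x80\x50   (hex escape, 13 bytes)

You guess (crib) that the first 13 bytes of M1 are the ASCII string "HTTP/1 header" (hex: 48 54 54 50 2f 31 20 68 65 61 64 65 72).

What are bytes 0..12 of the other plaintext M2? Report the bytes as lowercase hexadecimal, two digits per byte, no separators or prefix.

Since E_a ⊕ E_b = M1 ⊕ M2, XORing with the guessed M1 bytes yields the corresponding M2 bytes: M2 = (E_a ⊕ E_b) ⊕ M1.
c4 XOR 48 = 8c
ba XOR 54 = ee
78 XOR 54 = 2c
d5 XOR 50 = 85
8b XOR 2f = a4
58 XOR 31 = 69
18 XOR 20 = 38
73 XOR 68 = 1b
99 XOR 65 = fc
02 XOR 61 = 63
12 XOR 64 = 76
80 XOR 65 = e5
50 XOR 72 = 22

8cee2c85a469381bfc6376e522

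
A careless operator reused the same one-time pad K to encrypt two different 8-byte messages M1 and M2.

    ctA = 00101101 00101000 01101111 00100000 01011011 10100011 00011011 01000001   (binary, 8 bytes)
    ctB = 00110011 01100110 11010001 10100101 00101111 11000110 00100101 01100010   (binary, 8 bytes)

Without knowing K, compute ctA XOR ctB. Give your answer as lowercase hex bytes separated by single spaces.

ctA ⊕ ctB = (M1 ⊕ K) ⊕ (M2 ⊕ K) = M1 ⊕ M2 — the shared key cancels under XOR.
2d XOR 33 = 1e
28 XOR 66 = 4e
6f XOR d1 = be
20 XOR a5 = 85
5b XOR 2f = 74
a3 XOR c6 = 65
1b XOR 25 = 3e
41 XOR 62 = 23

1e 4e be 85 74 65 3e 23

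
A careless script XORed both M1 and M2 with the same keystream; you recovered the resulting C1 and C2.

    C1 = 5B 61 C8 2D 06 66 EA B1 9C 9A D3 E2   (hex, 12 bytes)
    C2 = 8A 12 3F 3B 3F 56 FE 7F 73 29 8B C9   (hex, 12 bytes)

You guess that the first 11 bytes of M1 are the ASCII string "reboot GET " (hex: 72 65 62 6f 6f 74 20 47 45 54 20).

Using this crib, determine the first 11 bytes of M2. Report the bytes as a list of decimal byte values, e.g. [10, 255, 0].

[163, 22, 149, 121, 86, 68, 52, 137, 170, 231, 120]

First, C1 ⊕ C2 = (M1 ⊕ K) ⊕ (M2 ⊕ K) = M1 ⊕ M2, so the key drops out. Then M2 = (M1 ⊕ M2) ⊕ M1 over the first 11 bytes.
byte 0: (5b ^ 8a) ^ 72 = d1 ^ 72 = a3
byte 1: (61 ^ 12) ^ 65 = 73 ^ 65 = 16
byte 2: (c8 ^ 3f) ^ 62 = f7 ^ 62 = 95
byte 3: (2d ^ 3b) ^ 6f = 16 ^ 6f = 79
byte 4: (06 ^ 3f) ^ 6f = 39 ^ 6f = 56
byte 5: (66 ^ 56) ^ 74 = 30 ^ 74 = 44
byte 6: (ea ^ fe) ^ 20 = 14 ^ 20 = 34
byte 7: (b1 ^ 7f) ^ 47 = ce ^ 47 = 89
byte 8: (9c ^ 73) ^ 45 = ef ^ 45 = aa
byte 9: (9a ^ 29) ^ 54 = b3 ^ 54 = e7
byte 10: (d3 ^ 8b) ^ 20 = 58 ^ 20 = 78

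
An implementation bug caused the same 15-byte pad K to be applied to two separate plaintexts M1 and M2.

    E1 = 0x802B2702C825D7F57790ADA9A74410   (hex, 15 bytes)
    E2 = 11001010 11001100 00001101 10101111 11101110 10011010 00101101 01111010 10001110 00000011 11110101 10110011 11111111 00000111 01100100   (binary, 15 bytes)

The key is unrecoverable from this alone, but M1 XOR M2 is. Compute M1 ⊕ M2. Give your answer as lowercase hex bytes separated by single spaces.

E1 ⊕ E2 = (M1 ⊕ K) ⊕ (M2 ⊕ K) = M1 ⊕ M2 — the shared key cancels under XOR.
80 XOR ca = 4a
2b XOR cc = e7
27 XOR 0d = 2a
02 XOR af = ad
c8 XOR ee = 26
25 XOR 9a = bf
d7 XOR 2d = fa
f5 XOR 7a = 8f
77 XOR 8e = f9
90 XOR 03 = 93
ad XOR f5 = 58
a9 XOR b3 = 1a
a7 XOR ff = 58
44 XOR 07 = 43
10 XOR 64 = 74

4a e7 2a ad 26 bf fa 8f f9 93 58 1a 58 43 74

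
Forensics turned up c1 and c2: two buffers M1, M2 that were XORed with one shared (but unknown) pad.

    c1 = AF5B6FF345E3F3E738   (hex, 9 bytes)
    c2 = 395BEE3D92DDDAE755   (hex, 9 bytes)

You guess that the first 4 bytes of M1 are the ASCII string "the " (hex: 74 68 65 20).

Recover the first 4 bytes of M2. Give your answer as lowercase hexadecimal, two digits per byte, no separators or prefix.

First, c1 ⊕ c2 = (M1 ⊕ K) ⊕ (M2 ⊕ K) = M1 ⊕ M2, so the key drops out. Then M2 = (M1 ⊕ M2) ⊕ M1 over the first 4 bytes.
byte 0: (af XOR 39) XOR 74 = 96 XOR 74 = e2
byte 1: (5b XOR 5b) XOR 68 = 00 XOR 68 = 68
byte 2: (6f XOR ee) XOR 65 = 81 XOR 65 = e4
byte 3: (f3 XOR 3d) XOR 20 = ce XOR 20 = ee

e268e4ee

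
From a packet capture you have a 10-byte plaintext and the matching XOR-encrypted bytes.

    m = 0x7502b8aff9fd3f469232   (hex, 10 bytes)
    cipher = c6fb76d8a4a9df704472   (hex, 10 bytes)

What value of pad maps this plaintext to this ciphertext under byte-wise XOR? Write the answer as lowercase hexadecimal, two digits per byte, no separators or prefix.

b3f9ce775d54e036d640

Since cipher = m ⊕ pad, XORing both sides with m gives pad = m ⊕ cipher.
byte 0: 75 ⊕ c6 = b3
byte 1: 02 ⊕ fb = f9
byte 2: b8 ⊕ 76 = ce
byte 3: af ⊕ d8 = 77
byte 4: f9 ⊕ a4 = 5d
byte 5: fd ⊕ a9 = 54
byte 6: 3f ⊕ df = e0
byte 7: 46 ⊕ 70 = 36
byte 8: 92 ⊕ 44 = d6
byte 9: 32 ⊕ 72 = 40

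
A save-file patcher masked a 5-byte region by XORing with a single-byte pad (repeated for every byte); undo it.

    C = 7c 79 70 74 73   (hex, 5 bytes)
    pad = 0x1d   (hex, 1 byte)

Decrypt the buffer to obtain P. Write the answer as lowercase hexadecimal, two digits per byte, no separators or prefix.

61646d696e

The 1-byte key repeats, so the effective keystream is 1d 1d 1d 1d 1d.
byte 0: 7c xor 1d = 61
byte 1: 79 xor 1d = 64
byte 2: 70 xor 1d = 6d
byte 3: 74 xor 1d = 69
byte 4: 73 xor 1d = 6e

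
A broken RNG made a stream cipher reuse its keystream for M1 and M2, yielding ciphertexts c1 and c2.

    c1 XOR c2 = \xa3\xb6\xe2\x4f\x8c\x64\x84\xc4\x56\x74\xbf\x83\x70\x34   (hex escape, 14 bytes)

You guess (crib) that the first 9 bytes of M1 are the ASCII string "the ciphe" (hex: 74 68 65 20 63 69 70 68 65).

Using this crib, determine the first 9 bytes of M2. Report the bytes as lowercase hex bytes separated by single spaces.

Since c1 ⊕ c2 = M1 ⊕ M2, XORing with the guessed M1 bytes yields the corresponding M2 bytes: M2 = (c1 ⊕ c2) ⊕ M1.
163 ⊕ 116 = 215
182 ⊕ 104 = 222
226 ⊕ 101 = 135
 79 ⊕  32 = 111
140 ⊕  99 = 239
100 ⊕ 105 =  13
132 ⊕ 112 = 244
196 ⊕ 104 = 172
 86 ⊕ 101 =  51

d7 de 87 6f ef 0d f4 ac 33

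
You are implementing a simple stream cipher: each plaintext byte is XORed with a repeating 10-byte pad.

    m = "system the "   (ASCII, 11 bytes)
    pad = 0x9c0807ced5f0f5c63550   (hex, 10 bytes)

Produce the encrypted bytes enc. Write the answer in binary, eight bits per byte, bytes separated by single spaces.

11101111 01110001 01110100 10111010 10110000 10011101 11010101 10110010 01011101 00110101 10111100

The 10-byte key repeats, so the effective keystream is 9c 08 07 ce d5 f0 f5 c6 35 50 9c.
byte 0: 01110011 XOR 10011100 = 11101111
byte 1: 01111001 XOR 00001000 = 01110001
byte 2: 01110011 XOR 00000111 = 01110100
byte 3: 01110100 XOR 11001110 = 10111010
byte 4: 01100101 XOR 11010101 = 10110000
byte 5: 01101101 XOR 11110000 = 10011101
byte 6: 00100000 XOR 11110101 = 11010101
byte 7: 01110100 XOR 11000110 = 10110010
byte 8: 01101000 XOR 00110101 = 01011101
byte 9: 01100101 XOR 01010000 = 00110101
byte 10: 00100000 XOR 10011100 = 10111100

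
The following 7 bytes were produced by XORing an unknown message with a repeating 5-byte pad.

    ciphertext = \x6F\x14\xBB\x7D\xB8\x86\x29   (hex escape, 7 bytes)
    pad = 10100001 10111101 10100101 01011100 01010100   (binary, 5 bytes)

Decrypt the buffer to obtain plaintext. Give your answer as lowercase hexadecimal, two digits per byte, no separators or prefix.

cea91e21ec2794

The 5-byte key repeats, so the effective keystream is a1 bd a5 5c 54 a1 bd.
byte 0: 6f ⊕ a1 = ce
byte 1: 14 ⊕ bd = a9
byte 2: bb ⊕ a5 = 1e
byte 3: 7d ⊕ 5c = 21
byte 4: b8 ⊕ 54 = ec
byte 5: 86 ⊕ a1 = 27
byte 6: 29 ⊕ bd = 94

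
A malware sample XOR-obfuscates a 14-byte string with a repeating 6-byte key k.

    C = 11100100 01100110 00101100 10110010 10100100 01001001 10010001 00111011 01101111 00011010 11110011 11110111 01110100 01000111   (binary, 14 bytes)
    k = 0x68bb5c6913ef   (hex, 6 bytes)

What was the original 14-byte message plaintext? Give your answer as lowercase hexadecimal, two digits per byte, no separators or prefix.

8cdd70dbb7a6f9803373e0181cfc

The 6-byte key repeats, so the effective keystream is 68 bb 5c 69 13 ef 68 bb 5c 69 13 ef 68 bb.
byte 0: e4 ^ 68 = 8c
byte 1: 66 ^ bb = dd
byte 2: 2c ^ 5c = 70
byte 3: b2 ^ 69 = db
byte 4: a4 ^ 13 = b7
byte 5: 49 ^ ef = a6
byte 6: 91 ^ 68 = f9
byte 7: 3b ^ bb = 80
byte 8: 6f ^ 5c = 33
byte 9: 1a ^ 69 = 73
byte 10: f3 ^ 13 = e0
byte 11: f7 ^ ef = 18
byte 12: 74 ^ 68 = 1c
byte 13: 47 ^ bb = fc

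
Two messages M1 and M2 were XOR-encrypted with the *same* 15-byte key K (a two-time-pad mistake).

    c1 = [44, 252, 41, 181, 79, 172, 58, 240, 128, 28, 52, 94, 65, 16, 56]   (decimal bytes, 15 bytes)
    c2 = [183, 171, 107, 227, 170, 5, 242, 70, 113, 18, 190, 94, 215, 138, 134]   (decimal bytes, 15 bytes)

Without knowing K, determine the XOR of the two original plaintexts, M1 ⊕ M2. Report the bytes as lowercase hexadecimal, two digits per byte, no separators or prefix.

9b574256e5a9c8b6f10e8a00969abe

c1 ⊕ c2 = (M1 ⊕ K) ⊕ (M2 ⊕ K) = M1 ⊕ M2 — the shared key cancels under XOR.
2c ^ b7 = 9b
fc ^ ab = 57
29 ^ 6b = 42
b5 ^ e3 = 56
4f ^ aa = e5
ac ^ 05 = a9
3a ^ f2 = c8
f0 ^ 46 = b6
80 ^ 71 = f1
1c ^ 12 = 0e
34 ^ be = 8a
5e ^ 5e = 00
41 ^ d7 = 96
10 ^ 8a = 9a
38 ^ 86 = be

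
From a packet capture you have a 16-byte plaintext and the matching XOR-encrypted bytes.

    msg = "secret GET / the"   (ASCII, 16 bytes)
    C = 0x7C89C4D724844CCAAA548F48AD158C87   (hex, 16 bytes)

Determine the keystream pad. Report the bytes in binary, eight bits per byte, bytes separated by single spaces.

Since C = msg ⊕ pad, XORing both sides with msg gives pad = msg ⊕ C.
01110011 xor 01111100 = 00001111
01100101 xor 10001001 = 11101100
01100011 xor 11000100 = 10100111
01110010 xor 11010111 = 10100101
01100101 xor 00100100 = 01000001
01110100 xor 10000100 = 11110000
00100000 xor 01001100 = 01101100
01000111 xor 11001010 = 10001101
01000101 xor 10101010 = 11101111
01010100 xor 01010100 = 00000000
00100000 xor 10001111 = 10101111
00101111 xor 01001000 = 01100111
00100000 xor 10101101 = 10001101
01110100 xor 00010101 = 01100001
01101000 xor 10001100 = 11100100
01100101 xor 10000111 = 11100010

00001111 11101100 10100111 10100101 01000001 11110000 01101100 10001101 11101111 00000000 10101111 01100111 10001101 01100001 11100100 11100010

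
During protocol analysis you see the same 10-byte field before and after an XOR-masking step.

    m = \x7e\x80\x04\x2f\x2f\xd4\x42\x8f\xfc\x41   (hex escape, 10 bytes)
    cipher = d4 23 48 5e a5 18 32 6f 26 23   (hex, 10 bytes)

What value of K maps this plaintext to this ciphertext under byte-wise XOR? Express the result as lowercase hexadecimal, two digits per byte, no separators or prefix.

aaa34c718acc70e0da62

Since cipher = m ⊕ K, XORing both sides with m gives K = m ⊕ cipher.
byte 0: 7e ⊕ d4 = aa
byte 1: 80 ⊕ 23 = a3
byte 2: 04 ⊕ 48 = 4c
byte 3: 2f ⊕ 5e = 71
byte 4: 2f ⊕ a5 = 8a
byte 5: d4 ⊕ 18 = cc
byte 6: 42 ⊕ 32 = 70
byte 7: 8f ⊕ 6f = e0
byte 8: fc ⊕ 26 = da
byte 9: 41 ⊕ 23 = 62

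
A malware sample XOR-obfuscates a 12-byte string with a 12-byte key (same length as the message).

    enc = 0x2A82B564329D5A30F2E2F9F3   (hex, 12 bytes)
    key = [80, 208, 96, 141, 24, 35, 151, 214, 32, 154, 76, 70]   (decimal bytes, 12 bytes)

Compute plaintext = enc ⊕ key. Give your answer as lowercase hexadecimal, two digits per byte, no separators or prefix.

7a52d5e92abecde6d278b5b5

byte 0: 2a xor 50 = 7a
byte 1: 82 xor d0 = 52
byte 2: b5 xor 60 = d5
byte 3: 64 xor 8d = e9
byte 4: 32 xor 18 = 2a
byte 5: 9d xor 23 = be
byte 6: 5a xor 97 = cd
byte 7: 30 xor d6 = e6
byte 8: f2 xor 20 = d2
byte 9: e2 xor 9a = 78
byte 10: f9 xor 4c = b5
byte 11: f3 xor 46 = b5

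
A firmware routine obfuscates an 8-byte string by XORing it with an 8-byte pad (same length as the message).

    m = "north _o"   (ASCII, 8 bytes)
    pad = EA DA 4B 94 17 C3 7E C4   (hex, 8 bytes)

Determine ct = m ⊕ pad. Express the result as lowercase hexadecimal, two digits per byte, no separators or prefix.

84b539e07fe321ab

XOR is its own inverse, so applying the key byte-wise gives the result directly.
6e XOR ea = 84
6f XOR da = b5
72 XOR 4b = 39
74 XOR 94 = e0
68 XOR 17 = 7f
20 XOR c3 = e3
5f XOR 7e = 21
6f XOR c4 = ab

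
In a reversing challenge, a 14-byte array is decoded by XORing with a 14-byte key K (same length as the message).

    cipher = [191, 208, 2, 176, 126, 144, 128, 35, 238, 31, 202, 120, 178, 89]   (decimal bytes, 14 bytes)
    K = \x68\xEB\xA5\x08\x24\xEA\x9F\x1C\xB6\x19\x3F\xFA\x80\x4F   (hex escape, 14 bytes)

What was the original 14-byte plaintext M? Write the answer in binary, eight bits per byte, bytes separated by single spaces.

byte 0: bf ^ 68 = d7
byte 1: d0 ^ eb = 3b
byte 2: 02 ^ a5 = a7
byte 3: b0 ^ 08 = b8
byte 4: 7e ^ 24 = 5a
byte 5: 90 ^ ea = 7a
byte 6: 80 ^ 9f = 1f
byte 7: 23 ^ 1c = 3f
byte 8: ee ^ b6 = 58
byte 9: 1f ^ 19 = 06
byte 10: ca ^ 3f = f5
byte 11: 78 ^ fa = 82
byte 12: b2 ^ 80 = 32
byte 13: 59 ^ 4f = 16

11010111 00111011 10100111 10111000 01011010 01111010 00011111 00111111 01011000 00000110 11110101 10000010 00110010 00010110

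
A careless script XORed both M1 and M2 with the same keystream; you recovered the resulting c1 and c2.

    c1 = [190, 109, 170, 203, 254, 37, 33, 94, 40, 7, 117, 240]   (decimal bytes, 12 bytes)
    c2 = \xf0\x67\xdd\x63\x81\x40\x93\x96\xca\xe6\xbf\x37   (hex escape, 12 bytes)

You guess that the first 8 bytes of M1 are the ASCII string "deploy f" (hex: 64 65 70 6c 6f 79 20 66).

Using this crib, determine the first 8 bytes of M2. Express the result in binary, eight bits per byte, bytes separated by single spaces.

First, c1 ⊕ c2 = (M1 ⊕ K) ⊕ (M2 ⊕ K) = M1 ⊕ M2, so the key drops out. Then M2 = (M1 ⊕ M2) ⊕ M1 over the first 8 bytes.
byte 0: (be ^ f0) ^ 64 = 4e ^ 64 = 2a
byte 1: (6d ^ 67) ^ 65 = 0a ^ 65 = 6f
byte 2: (aa ^ dd) ^ 70 = 77 ^ 70 = 07
byte 3: (cb ^ 63) ^ 6c = a8 ^ 6c = c4
byte 4: (fe ^ 81) ^ 6f = 7f ^ 6f = 10
byte 5: (25 ^ 40) ^ 79 = 65 ^ 79 = 1c
byte 6: (21 ^ 93) ^ 20 = b2 ^ 20 = 92
byte 7: (5e ^ 96) ^ 66 = c8 ^ 66 = ae

00101010 01101111 00000111 11000100 00010000 00011100 10010010 10101110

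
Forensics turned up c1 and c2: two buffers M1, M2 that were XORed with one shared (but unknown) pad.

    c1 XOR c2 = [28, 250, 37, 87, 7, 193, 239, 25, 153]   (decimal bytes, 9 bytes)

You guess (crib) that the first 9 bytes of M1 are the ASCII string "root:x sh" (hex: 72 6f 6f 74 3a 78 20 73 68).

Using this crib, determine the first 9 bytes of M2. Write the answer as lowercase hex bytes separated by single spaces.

6e 95 4a 23 3d b9 cf 6a f1

Since c1 ⊕ c2 = M1 ⊕ M2, XORing with the guessed M1 bytes yields the corresponding M2 bytes: M2 = (c1 ⊕ c2) ⊕ M1.
byte 0:  28 ⊕ 114 = 110
byte 1: 250 ⊕ 111 = 149
byte 2:  37 ⊕ 111 =  74
byte 3:  87 ⊕ 116 =  35
byte 4:   7 ⊕  58 =  61
byte 5: 193 ⊕ 120 = 185
byte 6: 239 ⊕  32 = 207
byte 7:  25 ⊕ 115 = 106
byte 8: 153 ⊕ 104 = 241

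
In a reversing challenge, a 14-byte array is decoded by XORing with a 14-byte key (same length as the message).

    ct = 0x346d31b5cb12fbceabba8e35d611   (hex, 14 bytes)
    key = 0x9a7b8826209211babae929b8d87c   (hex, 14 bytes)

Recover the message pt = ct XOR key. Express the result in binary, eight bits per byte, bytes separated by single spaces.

10101110 00010110 10111001 10010011 11101011 10000000 11101010 01110100 00010001 01010011 10100111 10001101 00001110 01101101

00110100 XOR 10011010 = 10101110
01101101 XOR 01111011 = 00010110
00110001 XOR 10001000 = 10111001
10110101 XOR 00100110 = 10010011
11001011 XOR 00100000 = 11101011
00010010 XOR 10010010 = 10000000
11111011 XOR 00010001 = 11101010
11001110 XOR 10111010 = 01110100
10101011 XOR 10111010 = 00010001
10111010 XOR 11101001 = 01010011
10001110 XOR 00101001 = 10100111
00110101 XOR 10111000 = 10001101
11010110 XOR 11011000 = 00001110
00010001 XOR 01111100 = 01101101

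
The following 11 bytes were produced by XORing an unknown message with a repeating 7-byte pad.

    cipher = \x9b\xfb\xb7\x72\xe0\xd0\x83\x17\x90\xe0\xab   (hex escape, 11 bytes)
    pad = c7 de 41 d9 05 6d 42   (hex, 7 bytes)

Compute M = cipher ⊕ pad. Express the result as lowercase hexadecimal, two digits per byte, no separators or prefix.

5c25f6abe5bdc1d04ea172

The 7-byte key repeats, so the effective keystream is c7 de 41 d9 05 6d 42 c7 de 41 d9.
byte 0: 155 ⊕ 199 =  92
byte 1: 251 ⊕ 222 =  37
byte 2: 183 ⊕  65 = 246
byte 3: 114 ⊕ 217 = 171
byte 4: 224 ⊕   5 = 229
byte 5: 208 ⊕ 109 = 189
byte 6: 131 ⊕  66 = 193
byte 7:  23 ⊕ 199 = 208
byte 8: 144 ⊕ 222 =  78
byte 9: 224 ⊕  65 = 161
byte 10: 171 ⊕ 217 = 114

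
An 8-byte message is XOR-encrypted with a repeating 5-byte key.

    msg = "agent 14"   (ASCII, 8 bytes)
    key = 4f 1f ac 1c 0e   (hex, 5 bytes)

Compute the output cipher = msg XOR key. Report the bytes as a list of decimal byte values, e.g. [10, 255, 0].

[46, 120, 201, 114, 122, 111, 46, 152]

The 5-byte key repeats, so the effective keystream is 4f 1f ac 1c 0e 4f 1f ac.
byte 0: 61 xor 4f = 2e
byte 1: 67 xor 1f = 78
byte 2: 65 xor ac = c9
byte 3: 6e xor 1c = 72
byte 4: 74 xor 0e = 7a
byte 5: 20 xor 4f = 6f
byte 6: 31 xor 1f = 2e
byte 7: 34 xor ac = 98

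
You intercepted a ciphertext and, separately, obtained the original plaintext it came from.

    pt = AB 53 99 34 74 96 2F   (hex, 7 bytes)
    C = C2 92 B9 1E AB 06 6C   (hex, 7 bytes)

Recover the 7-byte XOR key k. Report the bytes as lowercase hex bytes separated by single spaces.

69 c1 20 2a df 90 43

Since C = pt ⊕ k, XORing both sides with pt gives k = pt ⊕ C.
byte 0: ab xor c2 = 69
byte 1: 53 xor 92 = c1
byte 2: 99 xor b9 = 20
byte 3: 34 xor 1e = 2a
byte 4: 74 xor ab = df
byte 5: 96 xor 06 = 90
byte 6: 2f xor 6c = 43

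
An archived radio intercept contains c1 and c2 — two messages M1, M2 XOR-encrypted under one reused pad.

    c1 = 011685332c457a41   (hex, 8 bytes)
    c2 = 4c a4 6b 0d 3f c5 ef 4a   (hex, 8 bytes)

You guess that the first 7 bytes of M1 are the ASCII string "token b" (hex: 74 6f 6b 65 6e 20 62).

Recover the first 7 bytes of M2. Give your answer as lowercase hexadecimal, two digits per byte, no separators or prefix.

39dd855b7da0f7

First, c1 ⊕ c2 = (M1 ⊕ K) ⊕ (M2 ⊕ K) = M1 ⊕ M2, so the key drops out. Then M2 = (M1 ⊕ M2) ⊕ M1 over the first 7 bytes.
byte 0: (01 ⊕ 4c) ⊕ 74 = 4d ⊕ 74 = 39
byte 1: (16 ⊕ a4) ⊕ 6f = b2 ⊕ 6f = dd
byte 2: (85 ⊕ 6b) ⊕ 6b = ee ⊕ 6b = 85
byte 3: (33 ⊕ 0d) ⊕ 65 = 3e ⊕ 65 = 5b
byte 4: (2c ⊕ 3f) ⊕ 6e = 13 ⊕ 6e = 7d
byte 5: (45 ⊕ c5) ⊕ 20 = 80 ⊕ 20 = a0
byte 6: (7a ⊕ ef) ⊕ 62 = 95 ⊕ 62 = f7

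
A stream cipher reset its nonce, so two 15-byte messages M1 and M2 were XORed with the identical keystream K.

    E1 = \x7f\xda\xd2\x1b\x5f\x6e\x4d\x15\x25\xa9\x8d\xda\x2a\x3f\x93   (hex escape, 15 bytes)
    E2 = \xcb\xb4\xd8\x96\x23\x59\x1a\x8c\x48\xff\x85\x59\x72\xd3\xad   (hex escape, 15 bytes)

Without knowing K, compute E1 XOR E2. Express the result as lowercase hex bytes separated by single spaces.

b4 6e 0a 8d 7c 37 57 99 6d 56 08 83 58 ec 3e

E1 ⊕ E2 = (M1 ⊕ K) ⊕ (M2 ⊕ K) = M1 ⊕ M2 — the shared key cancels under XOR.
byte 0: 7f ⊕ cb = b4
byte 1: da ⊕ b4 = 6e
byte 2: d2 ⊕ d8 = 0a
byte 3: 1b ⊕ 96 = 8d
byte 4: 5f ⊕ 23 = 7c
byte 5: 6e ⊕ 59 = 37
byte 6: 4d ⊕ 1a = 57
byte 7: 15 ⊕ 8c = 99
byte 8: 25 ⊕ 48 = 6d
byte 9: a9 ⊕ ff = 56
byte 10: 8d ⊕ 85 = 08
byte 11: da ⊕ 59 = 83
byte 12: 2a ⊕ 72 = 58
byte 13: 3f ⊕ d3 = ec
byte 14: 93 ⊕ ad = 3e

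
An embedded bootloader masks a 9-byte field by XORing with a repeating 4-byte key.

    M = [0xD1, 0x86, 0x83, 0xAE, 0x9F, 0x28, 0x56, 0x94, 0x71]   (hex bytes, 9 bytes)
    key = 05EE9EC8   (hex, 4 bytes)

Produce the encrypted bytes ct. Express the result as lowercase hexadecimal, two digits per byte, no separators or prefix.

The 4-byte key repeats, so the effective keystream is 05 ee 9e c8 05 ee 9e c8 05.
byte 0: d1 XOR 05 = d4
byte 1: 86 XOR ee = 68
byte 2: 83 XOR 9e = 1d
byte 3: ae XOR c8 = 66
byte 4: 9f XOR 05 = 9a
byte 5: 28 XOR ee = c6
byte 6: 56 XOR 9e = c8
byte 7: 94 XOR c8 = 5c
byte 8: 71 XOR 05 = 74

d4681d669ac6c85c74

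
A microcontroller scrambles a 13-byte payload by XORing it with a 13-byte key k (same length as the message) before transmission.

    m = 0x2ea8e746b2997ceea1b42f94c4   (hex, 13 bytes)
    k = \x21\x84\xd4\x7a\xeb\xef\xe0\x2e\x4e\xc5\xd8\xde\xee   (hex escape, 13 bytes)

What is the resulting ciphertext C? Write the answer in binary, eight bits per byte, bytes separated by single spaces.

byte 0: 2e ⊕ 21 = 0f
byte 1: a8 ⊕ 84 = 2c
byte 2: e7 ⊕ d4 = 33
byte 3: 46 ⊕ 7a = 3c
byte 4: b2 ⊕ eb = 59
byte 5: 99 ⊕ ef = 76
byte 6: 7c ⊕ e0 = 9c
byte 7: ee ⊕ 2e = c0
byte 8: a1 ⊕ 4e = ef
byte 9: b4 ⊕ c5 = 71
byte 10: 2f ⊕ d8 = f7
byte 11: 94 ⊕ de = 4a
byte 12: c4 ⊕ ee = 2a

00001111 00101100 00110011 00111100 01011001 01110110 10011100 11000000 11101111 01110001 11110111 01001010 00101010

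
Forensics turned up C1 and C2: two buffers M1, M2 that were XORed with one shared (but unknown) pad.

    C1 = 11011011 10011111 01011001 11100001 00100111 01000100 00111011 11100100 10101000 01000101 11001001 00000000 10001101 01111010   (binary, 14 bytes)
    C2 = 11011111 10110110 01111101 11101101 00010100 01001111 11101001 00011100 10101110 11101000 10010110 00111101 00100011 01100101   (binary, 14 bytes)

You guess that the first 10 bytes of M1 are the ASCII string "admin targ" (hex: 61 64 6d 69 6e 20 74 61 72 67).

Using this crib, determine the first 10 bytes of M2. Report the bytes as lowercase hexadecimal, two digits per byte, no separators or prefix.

654d49655d2ba69974ca

First, C1 ⊕ C2 = (M1 ⊕ K) ⊕ (M2 ⊕ K) = M1 ⊕ M2, so the key drops out. Then M2 = (M1 ⊕ M2) ⊕ M1 over the first 10 bytes.
byte 0: (db XOR df) XOR 61 = 04 XOR 61 = 65
byte 1: (9f XOR b6) XOR 64 = 29 XOR 64 = 4d
byte 2: (59 XOR 7d) XOR 6d = 24 XOR 6d = 49
byte 3: (e1 XOR ed) XOR 69 = 0c XOR 69 = 65
byte 4: (27 XOR 14) XOR 6e = 33 XOR 6e = 5d
byte 5: (44 XOR 4f) XOR 20 = 0b XOR 20 = 2b
byte 6: (3b XOR e9) XOR 74 = d2 XOR 74 = a6
byte 7: (e4 XOR 1c) XOR 61 = f8 XOR 61 = 99
byte 8: (a8 XOR ae) XOR 72 = 06 XOR 72 = 74
byte 9: (45 XOR e8) XOR 67 = ad XOR 67 = ca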